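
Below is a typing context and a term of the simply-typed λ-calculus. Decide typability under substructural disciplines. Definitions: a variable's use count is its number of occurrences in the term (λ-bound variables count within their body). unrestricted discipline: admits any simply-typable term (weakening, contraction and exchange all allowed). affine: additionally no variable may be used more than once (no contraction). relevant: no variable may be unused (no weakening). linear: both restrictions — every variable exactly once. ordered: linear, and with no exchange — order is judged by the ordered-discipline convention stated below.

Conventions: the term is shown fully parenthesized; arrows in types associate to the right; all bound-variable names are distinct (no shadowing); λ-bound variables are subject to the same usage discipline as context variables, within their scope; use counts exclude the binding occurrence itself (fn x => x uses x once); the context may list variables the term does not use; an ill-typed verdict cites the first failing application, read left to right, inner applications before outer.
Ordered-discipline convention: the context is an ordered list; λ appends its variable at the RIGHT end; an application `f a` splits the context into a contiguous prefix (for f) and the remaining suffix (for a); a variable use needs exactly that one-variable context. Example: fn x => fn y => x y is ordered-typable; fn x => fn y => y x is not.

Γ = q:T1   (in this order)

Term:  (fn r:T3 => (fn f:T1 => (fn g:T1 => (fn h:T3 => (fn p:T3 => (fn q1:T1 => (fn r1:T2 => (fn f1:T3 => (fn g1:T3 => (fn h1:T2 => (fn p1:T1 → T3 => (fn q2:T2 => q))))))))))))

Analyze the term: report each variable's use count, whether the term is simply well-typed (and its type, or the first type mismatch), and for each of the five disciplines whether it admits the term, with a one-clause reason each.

variable uses: q=1, r (λ-bound)=0, f (λ-bound)=0, g (λ-bound)=0, h (λ-bound)=0, p (λ-bound)=0, q1 (λ-bound)=0, r1 (λ-bound)=0, f1 (λ-bound)=0, g1 (λ-bound)=0, h1 (λ-bound)=0, p1 (λ-bound)=0, q2 (λ-bound)=0
left-to-right use order: q
typing: well-typed at T3 → T1 → T1 → T3 → T3 → T1 → T2 → T3 → T3 → T2 → (T1 → T3) → T2 → T1
ordered: ✗ — r, f, g, h, p, q1, r1, f1, g1, h1, p1, q2 left unused
linear: ✗ — r, f, g, h, p, q1, r1, f1, g1, h1, p1, q2 left unused
affine: ✓ — no duplicate uses among q, r, f, g, h, p, q1, r1, f1, g1, h1, p1, q2
relevant: ✗ — r, f, g, h, p, q1, r1, f1, g1, h1, p1, q2 left unused
unrestricted: ✓ — simply typable at T3 → T1 → T1 → T3 → T3 → T1 → T2 → T3 → T3 → T2 → (T1 → T3) → T2 → T1; W, C, E all held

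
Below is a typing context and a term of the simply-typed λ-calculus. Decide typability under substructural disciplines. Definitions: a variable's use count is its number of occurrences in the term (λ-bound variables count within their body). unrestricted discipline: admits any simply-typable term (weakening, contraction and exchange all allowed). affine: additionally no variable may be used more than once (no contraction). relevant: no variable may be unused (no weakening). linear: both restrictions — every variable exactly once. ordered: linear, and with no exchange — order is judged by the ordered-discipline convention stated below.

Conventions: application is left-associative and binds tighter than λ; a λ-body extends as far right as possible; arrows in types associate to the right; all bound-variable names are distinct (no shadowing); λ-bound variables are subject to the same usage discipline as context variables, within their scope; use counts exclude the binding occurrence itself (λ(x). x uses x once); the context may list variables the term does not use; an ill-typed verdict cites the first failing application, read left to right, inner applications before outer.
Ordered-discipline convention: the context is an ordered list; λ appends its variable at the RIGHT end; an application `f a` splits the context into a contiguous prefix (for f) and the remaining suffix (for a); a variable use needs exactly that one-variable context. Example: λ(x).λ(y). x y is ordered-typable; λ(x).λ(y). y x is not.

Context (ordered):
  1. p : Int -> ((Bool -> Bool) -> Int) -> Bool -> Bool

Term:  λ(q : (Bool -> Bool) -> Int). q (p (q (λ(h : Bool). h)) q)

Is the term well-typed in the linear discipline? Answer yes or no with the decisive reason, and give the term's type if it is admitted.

no — needs contraction — q ×3
usage: p=1, q (λ-bound)=3, h (λ-bound)=1
order of uses: q, p, q, h, q
typing: the term checks, with type ((Bool -> Bool) -> Int) -> Int
across the five disciplines: ordered ✗ · linear ✗ · affine ✗ · relevant ✓ · unrestricted ✓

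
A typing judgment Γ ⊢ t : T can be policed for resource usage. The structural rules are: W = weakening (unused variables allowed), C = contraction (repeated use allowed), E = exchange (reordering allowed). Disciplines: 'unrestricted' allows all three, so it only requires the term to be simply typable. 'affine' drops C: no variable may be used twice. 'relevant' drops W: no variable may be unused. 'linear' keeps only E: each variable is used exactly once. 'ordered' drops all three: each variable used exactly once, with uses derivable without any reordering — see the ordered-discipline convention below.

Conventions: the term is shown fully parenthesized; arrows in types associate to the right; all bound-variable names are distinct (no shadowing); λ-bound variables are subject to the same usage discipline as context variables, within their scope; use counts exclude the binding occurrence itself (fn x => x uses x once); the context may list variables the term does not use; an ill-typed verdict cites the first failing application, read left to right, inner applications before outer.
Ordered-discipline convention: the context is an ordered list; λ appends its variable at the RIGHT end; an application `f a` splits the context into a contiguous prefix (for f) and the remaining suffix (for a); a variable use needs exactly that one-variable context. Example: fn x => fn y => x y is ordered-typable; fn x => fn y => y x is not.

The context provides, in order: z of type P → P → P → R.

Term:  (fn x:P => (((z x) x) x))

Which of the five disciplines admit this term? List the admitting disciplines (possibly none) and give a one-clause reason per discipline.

accepted by: relevant, unrestricted
counts: z: 1×; x (λ-bound): 3×
order of uses: z, x, x, x
typing: ✓ — P → R
ordered: ✗, uses contraction: x ×3
linear: ✗, uses contraction: x ×3
affine: ✗, uses contraction: x ×3
relevant: ✓, at least one use each (z, x)
unrestricted: ✓, well-typed at P → R; no restrictions here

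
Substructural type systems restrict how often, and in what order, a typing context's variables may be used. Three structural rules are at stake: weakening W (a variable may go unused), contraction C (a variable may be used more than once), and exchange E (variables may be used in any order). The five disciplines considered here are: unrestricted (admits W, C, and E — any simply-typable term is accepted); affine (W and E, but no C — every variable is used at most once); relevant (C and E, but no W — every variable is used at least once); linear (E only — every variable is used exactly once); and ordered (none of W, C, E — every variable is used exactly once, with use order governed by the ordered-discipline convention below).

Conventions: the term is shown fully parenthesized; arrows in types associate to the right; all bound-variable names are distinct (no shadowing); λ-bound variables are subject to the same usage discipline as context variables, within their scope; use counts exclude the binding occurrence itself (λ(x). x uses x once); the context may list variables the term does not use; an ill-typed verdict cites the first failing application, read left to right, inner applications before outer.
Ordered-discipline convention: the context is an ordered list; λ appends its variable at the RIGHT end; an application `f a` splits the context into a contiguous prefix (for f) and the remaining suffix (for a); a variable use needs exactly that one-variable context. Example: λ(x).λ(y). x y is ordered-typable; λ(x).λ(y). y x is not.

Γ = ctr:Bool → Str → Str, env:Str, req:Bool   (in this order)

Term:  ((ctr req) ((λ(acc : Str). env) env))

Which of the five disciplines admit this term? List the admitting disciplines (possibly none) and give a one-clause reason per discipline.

admitted in: unrestricted
variable uses: ctr=1; env=2; req=1; acc [bound]=0
uses in reading order: ctr, req, env, env
typing: well-typed — term : Str
ordered ✗ (uses contraction: env ×2; acc never used (weakening))
linear ✗ (uses contraction: env ×2; acc never used (weakening))
affine ✗ (uses contraction: env ×2)
relevant ✗ (acc never used (weakening))
unrestricted ✓ (simply typable at Str; W, C, E all held)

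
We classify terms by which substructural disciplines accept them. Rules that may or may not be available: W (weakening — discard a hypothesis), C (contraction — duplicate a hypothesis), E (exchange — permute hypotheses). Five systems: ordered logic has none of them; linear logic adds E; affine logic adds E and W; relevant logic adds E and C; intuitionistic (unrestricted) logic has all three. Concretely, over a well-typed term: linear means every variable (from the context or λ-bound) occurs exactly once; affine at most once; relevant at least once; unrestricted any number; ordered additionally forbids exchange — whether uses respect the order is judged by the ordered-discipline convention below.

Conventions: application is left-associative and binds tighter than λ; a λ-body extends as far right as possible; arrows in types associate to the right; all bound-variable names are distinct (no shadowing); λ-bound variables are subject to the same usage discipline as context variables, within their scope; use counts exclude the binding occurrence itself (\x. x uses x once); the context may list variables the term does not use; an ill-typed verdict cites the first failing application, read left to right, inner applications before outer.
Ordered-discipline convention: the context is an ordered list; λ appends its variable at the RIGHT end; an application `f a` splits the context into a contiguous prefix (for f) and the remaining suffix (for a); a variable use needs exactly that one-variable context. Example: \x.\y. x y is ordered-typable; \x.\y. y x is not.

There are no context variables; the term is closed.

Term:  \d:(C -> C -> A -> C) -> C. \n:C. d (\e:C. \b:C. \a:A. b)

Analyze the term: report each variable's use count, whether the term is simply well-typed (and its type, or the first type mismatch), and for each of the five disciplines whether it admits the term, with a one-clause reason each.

variable uses: d (λ-bound): 1×, n (λ-bound): 0×, e (λ-bound): 0×, b (λ-bound): 1×, a (λ-bound): 0×
order of uses: d, b
typing: ✓ — ((C -> C -> A -> C) -> C) -> C -> C
ordered: ✗ — unused: n, e, a — weakening required
linear: ✗ — unused: n, e, a — weakening required
affine: ✓ — d, n, e, b, a: no repeats, contraction unneeded
relevant: ✗ — unused: n, e, a — weakening required
unrestricted: ✓ — typability at ((C -> C -> A -> C) -> C) -> C -> C is all that's needed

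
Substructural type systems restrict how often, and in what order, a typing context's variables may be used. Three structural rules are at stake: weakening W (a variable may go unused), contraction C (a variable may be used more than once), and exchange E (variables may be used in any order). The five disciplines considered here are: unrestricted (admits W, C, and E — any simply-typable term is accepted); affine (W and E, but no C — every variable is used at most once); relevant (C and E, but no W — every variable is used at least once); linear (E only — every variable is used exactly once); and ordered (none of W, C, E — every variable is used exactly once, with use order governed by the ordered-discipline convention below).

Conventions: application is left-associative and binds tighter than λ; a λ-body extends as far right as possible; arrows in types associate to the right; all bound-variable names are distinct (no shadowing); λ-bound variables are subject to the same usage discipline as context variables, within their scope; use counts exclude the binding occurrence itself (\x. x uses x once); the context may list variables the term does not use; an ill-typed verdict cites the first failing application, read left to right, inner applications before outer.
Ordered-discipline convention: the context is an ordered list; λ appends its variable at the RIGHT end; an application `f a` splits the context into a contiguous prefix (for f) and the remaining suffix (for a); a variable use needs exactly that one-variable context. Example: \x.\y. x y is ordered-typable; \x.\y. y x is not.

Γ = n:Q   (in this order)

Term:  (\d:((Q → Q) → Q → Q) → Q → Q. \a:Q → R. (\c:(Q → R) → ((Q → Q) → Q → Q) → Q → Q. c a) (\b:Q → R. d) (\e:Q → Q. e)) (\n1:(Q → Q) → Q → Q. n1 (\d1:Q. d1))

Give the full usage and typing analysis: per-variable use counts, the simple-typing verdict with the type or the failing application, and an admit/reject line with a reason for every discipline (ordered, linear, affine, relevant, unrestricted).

counts: n: 0, d (λ-bound): 1, a (λ-bound): 1, c (λ-bound): 1, b (λ-bound): 0, e (λ-bound): 1, n1 (λ-bound): 1, d1 (λ-bound): 1
order of uses: c, a, d, e, n1, d1
typing: the term checks, with type (Q → R) → Q → Q
ordered: ✗, needs weakening: n, b unused
linear: ✗, needs weakening: n, b unused
affine: ✓, n, d, a, c, b, e, n1, d1: no repeats, contraction unneeded
relevant: ✗, needs weakening: n, b unused
unrestricted: ✓, typability at (Q → R) → Q → Q is all that's needed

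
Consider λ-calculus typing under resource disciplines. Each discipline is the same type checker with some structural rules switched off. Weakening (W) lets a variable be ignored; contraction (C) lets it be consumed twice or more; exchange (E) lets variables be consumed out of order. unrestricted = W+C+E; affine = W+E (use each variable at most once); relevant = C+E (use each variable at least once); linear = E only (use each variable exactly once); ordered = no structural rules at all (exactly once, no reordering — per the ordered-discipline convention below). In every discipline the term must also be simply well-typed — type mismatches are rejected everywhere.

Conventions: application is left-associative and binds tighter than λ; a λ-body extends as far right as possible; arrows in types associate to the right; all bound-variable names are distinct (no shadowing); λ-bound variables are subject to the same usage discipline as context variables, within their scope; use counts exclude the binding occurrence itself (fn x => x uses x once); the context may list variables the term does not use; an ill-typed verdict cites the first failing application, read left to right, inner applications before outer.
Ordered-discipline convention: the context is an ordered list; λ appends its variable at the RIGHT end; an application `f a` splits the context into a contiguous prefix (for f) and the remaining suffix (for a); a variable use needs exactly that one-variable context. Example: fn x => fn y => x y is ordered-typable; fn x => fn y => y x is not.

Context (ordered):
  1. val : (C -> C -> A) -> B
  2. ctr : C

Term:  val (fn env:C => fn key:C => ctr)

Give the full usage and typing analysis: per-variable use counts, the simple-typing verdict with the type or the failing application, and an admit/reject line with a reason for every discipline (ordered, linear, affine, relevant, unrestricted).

use counts: val: 1×; ctr: 1×; env (bound): 0×; key (bound): 0×
uses in reading order: val, ctr
typing: ill-typed: an application expects C -> C -> A but receives C -> C -> C
ordered: ✗, a type mismatch blocks all five
linear: ✗, the type mismatch rejects it
affine: ✗, not simply typable
relevant: ✗, fails simple typing
unrestricted: ✗, a type mismatch blocks all five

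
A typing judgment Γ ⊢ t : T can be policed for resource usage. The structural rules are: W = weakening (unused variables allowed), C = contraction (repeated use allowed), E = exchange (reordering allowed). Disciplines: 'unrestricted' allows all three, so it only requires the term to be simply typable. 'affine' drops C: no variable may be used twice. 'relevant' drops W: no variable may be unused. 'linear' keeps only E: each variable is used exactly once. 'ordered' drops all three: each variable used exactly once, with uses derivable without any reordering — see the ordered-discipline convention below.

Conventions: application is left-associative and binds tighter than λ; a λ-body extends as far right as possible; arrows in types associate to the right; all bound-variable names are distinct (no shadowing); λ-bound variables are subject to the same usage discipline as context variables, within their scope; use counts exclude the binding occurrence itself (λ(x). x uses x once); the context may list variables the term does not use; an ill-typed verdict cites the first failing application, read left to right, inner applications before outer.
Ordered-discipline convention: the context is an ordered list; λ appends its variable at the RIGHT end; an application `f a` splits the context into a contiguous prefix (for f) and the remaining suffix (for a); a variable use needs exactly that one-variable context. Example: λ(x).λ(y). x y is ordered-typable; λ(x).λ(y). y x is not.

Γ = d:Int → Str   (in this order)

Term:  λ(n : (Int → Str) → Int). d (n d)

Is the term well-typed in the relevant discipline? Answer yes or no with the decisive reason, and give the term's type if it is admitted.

yes — d, n: all used, weakening unneeded; term : ((Int → Str) → Int) → Str
use counts: d ×2; n (bound) ×1
uses in reading order: d, n, d
typing: well-typed — term : ((Int → Str) → Int) → Str
summary: ordered ✗ · linear ✗ · affine ✗ · relevant ✓ · unrestricted ✓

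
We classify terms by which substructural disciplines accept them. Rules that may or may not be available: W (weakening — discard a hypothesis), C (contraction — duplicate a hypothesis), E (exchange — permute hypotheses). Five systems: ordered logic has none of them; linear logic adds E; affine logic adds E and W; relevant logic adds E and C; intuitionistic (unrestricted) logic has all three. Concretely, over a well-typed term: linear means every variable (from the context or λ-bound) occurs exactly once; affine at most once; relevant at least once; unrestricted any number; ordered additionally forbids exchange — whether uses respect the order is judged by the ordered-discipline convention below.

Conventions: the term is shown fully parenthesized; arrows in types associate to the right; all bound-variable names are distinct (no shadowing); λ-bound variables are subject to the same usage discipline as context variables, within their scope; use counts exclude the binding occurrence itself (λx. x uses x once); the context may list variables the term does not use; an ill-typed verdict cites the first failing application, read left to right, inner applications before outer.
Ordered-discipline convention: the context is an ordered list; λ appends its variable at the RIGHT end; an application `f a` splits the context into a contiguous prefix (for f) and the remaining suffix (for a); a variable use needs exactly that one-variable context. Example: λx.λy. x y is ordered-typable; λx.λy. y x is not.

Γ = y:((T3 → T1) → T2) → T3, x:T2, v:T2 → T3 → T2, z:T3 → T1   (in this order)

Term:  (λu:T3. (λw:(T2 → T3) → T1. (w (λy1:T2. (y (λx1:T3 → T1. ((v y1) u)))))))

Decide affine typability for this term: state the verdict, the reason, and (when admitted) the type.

yes — y, x, v, z, u, w, y1, x1: no repeats, contraction unneeded; term : T3 → ((T2 → T3) → T1) → T1
counts: y ×1, x ×0, v ×1, z ×0, u (bound) ×1, w (bound) ×1, y1 (bound) ×1, x1 (bound) ×0
uses in reading order: w, y, v, y1, u
typing: the term checks, with type T3 → ((T2 → T3) → T1) → T1
across the five disciplines: ordered ✗, linear ✗, affine ✓, relevant ✗, unrestricted ✓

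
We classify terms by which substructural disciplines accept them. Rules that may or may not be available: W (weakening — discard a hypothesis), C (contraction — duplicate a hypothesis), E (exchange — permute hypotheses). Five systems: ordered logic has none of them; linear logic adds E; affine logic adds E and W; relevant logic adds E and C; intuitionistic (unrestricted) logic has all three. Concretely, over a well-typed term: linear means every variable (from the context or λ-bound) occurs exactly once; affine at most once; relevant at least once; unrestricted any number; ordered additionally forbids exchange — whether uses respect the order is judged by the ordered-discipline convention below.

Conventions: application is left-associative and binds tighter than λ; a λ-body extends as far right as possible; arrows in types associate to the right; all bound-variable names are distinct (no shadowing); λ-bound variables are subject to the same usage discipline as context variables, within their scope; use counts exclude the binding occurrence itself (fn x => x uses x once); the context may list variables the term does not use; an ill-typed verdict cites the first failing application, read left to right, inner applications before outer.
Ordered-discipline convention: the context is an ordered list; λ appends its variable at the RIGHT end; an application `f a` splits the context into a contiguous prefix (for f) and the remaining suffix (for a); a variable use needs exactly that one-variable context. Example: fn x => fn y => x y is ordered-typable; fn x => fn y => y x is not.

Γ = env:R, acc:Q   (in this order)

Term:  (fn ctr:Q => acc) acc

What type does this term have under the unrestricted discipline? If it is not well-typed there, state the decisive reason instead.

term : Q
variable uses: env ×0, acc ×2, ctr (bound) ×0
left-to-right use order: acc, acc
typing: well-typed at Q
summary: ordered ✗ · linear ✗ · affine ✗ · relevant ✗ · unrestricted ✓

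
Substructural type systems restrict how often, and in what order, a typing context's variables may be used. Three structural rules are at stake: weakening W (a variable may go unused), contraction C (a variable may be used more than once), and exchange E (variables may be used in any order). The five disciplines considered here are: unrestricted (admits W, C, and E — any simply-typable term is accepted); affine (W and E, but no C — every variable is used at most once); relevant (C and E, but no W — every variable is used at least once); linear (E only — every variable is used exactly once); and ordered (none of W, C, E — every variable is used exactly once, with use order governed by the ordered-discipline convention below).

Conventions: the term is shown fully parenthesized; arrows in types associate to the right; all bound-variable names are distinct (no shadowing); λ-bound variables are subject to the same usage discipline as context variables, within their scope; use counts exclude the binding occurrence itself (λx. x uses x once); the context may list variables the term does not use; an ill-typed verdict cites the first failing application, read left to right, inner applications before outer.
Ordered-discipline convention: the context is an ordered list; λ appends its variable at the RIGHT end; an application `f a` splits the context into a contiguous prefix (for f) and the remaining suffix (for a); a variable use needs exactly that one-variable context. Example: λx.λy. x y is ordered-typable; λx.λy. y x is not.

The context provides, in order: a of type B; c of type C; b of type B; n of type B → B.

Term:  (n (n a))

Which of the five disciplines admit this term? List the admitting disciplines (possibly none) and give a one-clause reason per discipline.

admitted by: unrestricted
use counts: a=1, c=0, b=0, n=2
order of uses: n, n, a
typing: well-typed — term : B
ordered: ✗ — needs contraction — n ×2; c, b never used (weakening)
linear: ✗ — needs contraction — n ×2; c, b never used (weakening)
affine: ✗ — needs contraction — n ×2
relevant: ✗ — c, b never used (weakening)
unrestricted: ✓ — well-typed at B; no restrictions here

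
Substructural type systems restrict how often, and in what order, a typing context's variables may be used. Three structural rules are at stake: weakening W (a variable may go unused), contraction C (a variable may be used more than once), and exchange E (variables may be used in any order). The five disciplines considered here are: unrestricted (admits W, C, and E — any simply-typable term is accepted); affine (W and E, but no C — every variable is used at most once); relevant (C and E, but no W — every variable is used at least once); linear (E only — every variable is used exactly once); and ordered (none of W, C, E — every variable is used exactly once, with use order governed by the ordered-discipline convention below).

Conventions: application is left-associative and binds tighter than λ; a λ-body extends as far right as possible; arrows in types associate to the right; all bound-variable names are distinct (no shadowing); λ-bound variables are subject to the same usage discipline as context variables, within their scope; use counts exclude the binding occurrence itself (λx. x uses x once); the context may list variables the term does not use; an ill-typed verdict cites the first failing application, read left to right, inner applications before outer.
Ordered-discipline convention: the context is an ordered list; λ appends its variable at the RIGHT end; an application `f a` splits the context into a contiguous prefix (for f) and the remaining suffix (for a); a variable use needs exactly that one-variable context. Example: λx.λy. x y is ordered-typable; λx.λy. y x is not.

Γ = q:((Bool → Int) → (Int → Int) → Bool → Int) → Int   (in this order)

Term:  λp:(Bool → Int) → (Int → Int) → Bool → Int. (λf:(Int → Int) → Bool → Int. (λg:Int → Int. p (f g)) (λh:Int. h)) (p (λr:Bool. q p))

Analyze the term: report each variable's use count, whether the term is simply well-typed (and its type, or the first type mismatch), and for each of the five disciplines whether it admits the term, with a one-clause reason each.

usage: q=1, p (λ-bound)=3, f (λ-bound)=1, g (λ-bound)=1, h (λ-bound)=1, r (λ-bound)=0
order of uses: p, f, g, h, p, q, p
typing: well-typed — term : ((Bool → Int) → (Int → Int) → Bool → Int) → (Int → Int) → Bool → Int
ordered: ✗ — p ×3 used more than once (contraction); r never used (weakening)
linear: ✗ — p ×3 used more than once (contraction); r never used (weakening)
affine: ✗ — p ×3 used more than once (contraction)
relevant: ✗ — r never used (weakening)
unrestricted: ✓ — simply typable at ((Bool → Int) → (Int → Int) → Bool → Int) → (Int → Int) → Bool → Int; W, C, E all held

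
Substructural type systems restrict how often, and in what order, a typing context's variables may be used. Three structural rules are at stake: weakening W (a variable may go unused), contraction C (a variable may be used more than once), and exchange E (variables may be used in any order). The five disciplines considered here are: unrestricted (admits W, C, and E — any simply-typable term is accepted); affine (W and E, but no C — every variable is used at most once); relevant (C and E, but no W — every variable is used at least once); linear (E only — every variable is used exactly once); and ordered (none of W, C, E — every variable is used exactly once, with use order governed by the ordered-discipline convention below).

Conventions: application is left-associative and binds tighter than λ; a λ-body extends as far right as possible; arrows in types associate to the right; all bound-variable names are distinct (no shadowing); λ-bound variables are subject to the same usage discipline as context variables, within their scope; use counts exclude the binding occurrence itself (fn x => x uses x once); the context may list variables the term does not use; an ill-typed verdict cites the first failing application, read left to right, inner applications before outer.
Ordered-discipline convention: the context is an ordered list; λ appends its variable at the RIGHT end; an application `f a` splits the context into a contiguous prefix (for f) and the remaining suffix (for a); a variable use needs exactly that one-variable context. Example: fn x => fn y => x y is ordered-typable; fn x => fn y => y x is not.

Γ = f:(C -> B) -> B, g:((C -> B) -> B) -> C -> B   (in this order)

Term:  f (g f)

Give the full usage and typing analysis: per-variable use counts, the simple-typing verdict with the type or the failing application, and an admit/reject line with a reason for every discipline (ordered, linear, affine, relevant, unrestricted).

use counts: f=2; g=1
uses in reading order: f, g, f
typing: well-typed at B
ordered ✗ (needs contraction — f ×2)
linear ✗ (needs contraction — f ×2)
affine ✗ (needs contraction — f ×2)
relevant ✓ (f, g: all used, weakening unneeded)
unrestricted ✓ (type-checks (B) and nothing is barred)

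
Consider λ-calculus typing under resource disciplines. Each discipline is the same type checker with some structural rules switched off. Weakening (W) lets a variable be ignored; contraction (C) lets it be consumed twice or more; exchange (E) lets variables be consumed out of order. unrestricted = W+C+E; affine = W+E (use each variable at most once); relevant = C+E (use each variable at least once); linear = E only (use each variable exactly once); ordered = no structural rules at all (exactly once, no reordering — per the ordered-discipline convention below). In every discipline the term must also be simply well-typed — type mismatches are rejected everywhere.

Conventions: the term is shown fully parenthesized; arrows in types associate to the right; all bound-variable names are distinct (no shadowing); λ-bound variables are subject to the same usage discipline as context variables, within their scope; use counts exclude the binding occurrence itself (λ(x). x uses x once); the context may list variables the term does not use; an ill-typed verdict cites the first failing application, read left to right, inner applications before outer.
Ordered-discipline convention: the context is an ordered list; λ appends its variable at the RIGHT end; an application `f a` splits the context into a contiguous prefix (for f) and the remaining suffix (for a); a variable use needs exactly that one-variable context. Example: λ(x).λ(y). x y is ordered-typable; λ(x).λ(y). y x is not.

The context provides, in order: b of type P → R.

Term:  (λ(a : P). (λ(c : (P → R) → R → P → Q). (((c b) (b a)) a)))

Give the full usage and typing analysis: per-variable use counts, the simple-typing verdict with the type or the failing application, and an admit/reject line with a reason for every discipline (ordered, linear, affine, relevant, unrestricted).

variable uses: b=2, a (bound)=2, c (bound)=1
uses in reading order: c, b, b, a, a
typing: the term checks, with type P → ((P → R) → R → P → Q) → Q
ordered: ✗ — needs contraction — b ×2, a ×2
linear: ✗ — needs contraction — b ×2, a ×2
affine: ✗ — needs contraction — b ×2, a ×2
relevant: ✓ — none of b, a, c goes unused
unrestricted: ✓ — simply typable at P → ((P → R) → R → P → Q) → Q; W, C, E all held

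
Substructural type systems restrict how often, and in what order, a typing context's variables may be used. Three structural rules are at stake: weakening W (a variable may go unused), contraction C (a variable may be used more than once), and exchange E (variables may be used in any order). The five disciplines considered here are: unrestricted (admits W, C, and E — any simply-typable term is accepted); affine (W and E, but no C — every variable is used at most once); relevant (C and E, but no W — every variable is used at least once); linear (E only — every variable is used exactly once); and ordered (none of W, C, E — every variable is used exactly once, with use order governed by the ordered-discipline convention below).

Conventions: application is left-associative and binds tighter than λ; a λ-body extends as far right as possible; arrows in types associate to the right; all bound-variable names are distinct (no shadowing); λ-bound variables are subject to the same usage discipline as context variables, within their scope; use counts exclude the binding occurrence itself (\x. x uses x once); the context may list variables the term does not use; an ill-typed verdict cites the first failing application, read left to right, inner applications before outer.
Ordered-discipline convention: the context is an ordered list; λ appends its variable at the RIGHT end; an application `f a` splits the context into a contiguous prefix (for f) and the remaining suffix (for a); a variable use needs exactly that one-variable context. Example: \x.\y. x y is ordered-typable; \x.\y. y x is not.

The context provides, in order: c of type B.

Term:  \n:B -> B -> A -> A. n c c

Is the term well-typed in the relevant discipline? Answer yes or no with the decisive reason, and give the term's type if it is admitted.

yes — every one of c, n appears; term : (B -> B -> A -> A) -> A -> A
use counts: c: 2, n (bound): 1
uses in reading order: n, c, c
typing: ✓ — (B -> B -> A -> A) -> A -> A
summary: ordered ✗ · linear ✗ · affine ✗ · relevant ✓ · unrestricted ✓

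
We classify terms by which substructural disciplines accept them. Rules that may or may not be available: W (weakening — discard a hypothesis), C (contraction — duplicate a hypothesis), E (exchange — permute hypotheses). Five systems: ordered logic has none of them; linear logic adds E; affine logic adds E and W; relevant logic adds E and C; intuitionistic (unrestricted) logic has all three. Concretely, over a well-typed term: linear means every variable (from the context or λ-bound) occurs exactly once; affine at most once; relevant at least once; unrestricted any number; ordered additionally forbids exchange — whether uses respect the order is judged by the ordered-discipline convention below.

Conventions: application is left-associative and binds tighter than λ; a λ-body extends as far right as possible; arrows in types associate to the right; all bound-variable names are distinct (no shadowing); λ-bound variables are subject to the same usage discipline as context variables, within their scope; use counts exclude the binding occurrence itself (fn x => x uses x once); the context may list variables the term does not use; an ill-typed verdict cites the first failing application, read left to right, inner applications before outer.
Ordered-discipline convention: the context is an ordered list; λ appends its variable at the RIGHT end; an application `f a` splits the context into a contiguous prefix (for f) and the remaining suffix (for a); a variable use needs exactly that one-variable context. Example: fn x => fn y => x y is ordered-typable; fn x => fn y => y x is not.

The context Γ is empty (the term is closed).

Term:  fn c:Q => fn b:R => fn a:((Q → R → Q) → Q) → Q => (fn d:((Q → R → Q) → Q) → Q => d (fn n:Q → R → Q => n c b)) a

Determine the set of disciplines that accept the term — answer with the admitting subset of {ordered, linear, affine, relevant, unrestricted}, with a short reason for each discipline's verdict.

admitting disciplines: linear, affine, relevant, unrestricted
counts: c [bound]=1; b [bound]=1; a [bound]=1; d [bound]=1; n [bound]=1
uses in reading order: d, n, c, b, a
typing: well-typed at Q → R → (((Q → R → Q) → Q) → Q) → Q
ordered: ✗, no contiguous prefix/suffix split fits d, n, c, b, a
linear: ✓, exactly-once usage across c, b, a, d, n
affine: ✓, c, b, a, d, n: no repeats, contraction unneeded
relevant: ✓, at least one use each (c, b, a, d, n)
unrestricted: ✓, simply typable at Q → R → (((Q → R → Q) → Q) → Q) → Q; W, C, E all held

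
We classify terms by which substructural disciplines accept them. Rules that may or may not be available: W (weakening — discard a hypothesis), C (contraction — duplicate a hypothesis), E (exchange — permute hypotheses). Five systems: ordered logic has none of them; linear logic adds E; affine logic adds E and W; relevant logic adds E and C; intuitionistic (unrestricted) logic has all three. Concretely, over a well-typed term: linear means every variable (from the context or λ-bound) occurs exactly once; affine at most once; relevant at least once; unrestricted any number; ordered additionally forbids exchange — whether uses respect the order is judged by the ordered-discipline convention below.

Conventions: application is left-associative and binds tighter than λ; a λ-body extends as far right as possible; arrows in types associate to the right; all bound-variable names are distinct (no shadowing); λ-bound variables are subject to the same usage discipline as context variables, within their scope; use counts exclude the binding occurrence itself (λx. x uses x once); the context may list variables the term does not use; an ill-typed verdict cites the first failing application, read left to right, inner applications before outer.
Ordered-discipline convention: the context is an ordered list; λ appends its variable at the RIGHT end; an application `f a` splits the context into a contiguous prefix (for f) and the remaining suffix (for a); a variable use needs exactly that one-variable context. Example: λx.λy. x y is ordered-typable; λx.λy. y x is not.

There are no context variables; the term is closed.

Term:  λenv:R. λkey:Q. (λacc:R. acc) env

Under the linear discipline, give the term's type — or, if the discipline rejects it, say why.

not well-typed under linear — unused: key — weakening required
counts: env [bound]=1, key [bound]=0, acc [bound]=1
use order (left to right): acc, env
typing: well-typed — term : R -> Q -> R
per-discipline verdicts: ordered ✗; linear ✗; affine ✓; relevant ✗; unrestricted ✓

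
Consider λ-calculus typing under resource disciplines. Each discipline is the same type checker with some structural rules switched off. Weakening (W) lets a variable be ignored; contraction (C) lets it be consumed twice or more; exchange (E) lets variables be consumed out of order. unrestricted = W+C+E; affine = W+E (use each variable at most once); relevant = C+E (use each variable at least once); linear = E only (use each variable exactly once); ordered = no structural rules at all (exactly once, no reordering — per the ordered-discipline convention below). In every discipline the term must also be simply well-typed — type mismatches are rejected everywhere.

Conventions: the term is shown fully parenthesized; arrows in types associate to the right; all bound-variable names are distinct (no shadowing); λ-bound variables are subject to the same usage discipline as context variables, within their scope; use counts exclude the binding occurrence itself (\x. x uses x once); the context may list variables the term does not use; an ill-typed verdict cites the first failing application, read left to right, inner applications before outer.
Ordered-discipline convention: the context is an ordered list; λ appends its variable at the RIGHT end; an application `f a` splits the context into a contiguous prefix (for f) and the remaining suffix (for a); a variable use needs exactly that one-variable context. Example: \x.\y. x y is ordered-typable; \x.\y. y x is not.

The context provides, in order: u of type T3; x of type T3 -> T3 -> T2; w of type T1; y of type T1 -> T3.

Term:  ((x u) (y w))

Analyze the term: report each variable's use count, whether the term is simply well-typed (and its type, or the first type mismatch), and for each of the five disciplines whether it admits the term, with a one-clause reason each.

use counts: u=1; x=1; w=1; y=1
left-to-right use order: x, u, y, w
typing: ✓ — T2
ordered: ✗ — no contiguous prefix/suffix split fits x, u, y, w
linear: ✓ — exactly-once usage across u, x, w, y
affine: ✓ — u, x, w, y: no repeats, contraction unneeded
relevant: ✓ — none of u, x, w, y goes unused
unrestricted: ✓ — simply typable at T2; W, C, E all held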